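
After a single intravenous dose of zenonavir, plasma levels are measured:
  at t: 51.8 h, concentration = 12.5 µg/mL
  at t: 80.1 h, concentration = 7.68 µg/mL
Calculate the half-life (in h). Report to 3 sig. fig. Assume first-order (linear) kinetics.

k = ln(C₁/C₂) / (t₂ − t₁) = ln(12.5/7.68) / (80.1 − 51.8)
  = 0.4871 / 28.30 = 0.01721 h⁻¹
t½ = ln2 / k = 0.693147 / 0.01721 = 40.28 h

40.3 h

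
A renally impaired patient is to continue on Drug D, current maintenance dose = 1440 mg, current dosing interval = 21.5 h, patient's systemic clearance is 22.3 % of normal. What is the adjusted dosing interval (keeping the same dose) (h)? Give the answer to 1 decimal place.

96.4 h

To keep the same average steady-state level, dosing rate must scale with clearance.
CL ratio = 22.3 / 100 = 0.2230
New interval (same dose) = 21.5 / 0.2230 = 96.41 h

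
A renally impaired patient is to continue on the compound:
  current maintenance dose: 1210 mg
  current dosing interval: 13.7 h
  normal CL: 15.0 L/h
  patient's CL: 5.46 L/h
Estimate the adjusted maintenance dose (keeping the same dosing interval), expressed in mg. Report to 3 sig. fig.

To keep the same average steady-state level, dosing rate must scale with clearance.
CL ratio = 5.46 / 15.0 = 0.3640
New dose (same interval) = 1210 × 0.3640 = 440.4 mg

440 mg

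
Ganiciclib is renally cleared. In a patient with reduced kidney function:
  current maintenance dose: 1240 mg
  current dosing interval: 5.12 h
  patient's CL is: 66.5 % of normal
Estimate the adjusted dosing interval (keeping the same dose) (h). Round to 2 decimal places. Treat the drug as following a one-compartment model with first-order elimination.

To keep the same average steady-state level, dosing rate must scale with clearance.
CL ratio = 66.5 / 100 = 0.6650
New interval (same dose) = 5.12 / 0.6650 = 7.699 h

7.70 h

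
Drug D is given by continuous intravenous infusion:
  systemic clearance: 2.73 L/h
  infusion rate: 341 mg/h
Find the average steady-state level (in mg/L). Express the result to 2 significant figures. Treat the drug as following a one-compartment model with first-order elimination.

120 mg/L

At steady state Css = R₀ / CL = 341 / 2.730 = 124.9 mg/L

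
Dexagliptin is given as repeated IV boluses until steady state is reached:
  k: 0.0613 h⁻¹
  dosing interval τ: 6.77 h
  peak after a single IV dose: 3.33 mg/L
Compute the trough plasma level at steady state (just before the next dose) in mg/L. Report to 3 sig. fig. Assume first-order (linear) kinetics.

6.47 mg/L

e^(−kτ) = e^(−0.06130 × 6.77) = 0.6603
Accumulation ratio R = 1 / (1 − e^(−kτ)) = 1 / (1 − 0.6603) = 2.944
Steady-state trough = C₀ × R × e^(−kτ) = 3.33 × 2.944 × 0.6603 = 6.473 mg/L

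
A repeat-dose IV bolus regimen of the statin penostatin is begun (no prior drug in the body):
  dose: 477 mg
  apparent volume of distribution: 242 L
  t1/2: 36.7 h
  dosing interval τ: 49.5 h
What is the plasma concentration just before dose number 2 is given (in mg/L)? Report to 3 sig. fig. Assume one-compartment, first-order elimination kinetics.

0.774 mg/L

C₀ per dose = Dose / Vd = 477 / 242 = 1.971 mg/L
k = ln2 / t½ = 0.693147 / 36.7 = 0.01889 h⁻¹
Fraction remaining after one interval: r = e^(−kτ) = e^(−0.01889 × 49.5) = 0.3926
Before dose 2, 1 dose has been given (aged 1τ).
C_trough = C₀ × r = 1.971 × 0.3926 = 0.7738 mg/L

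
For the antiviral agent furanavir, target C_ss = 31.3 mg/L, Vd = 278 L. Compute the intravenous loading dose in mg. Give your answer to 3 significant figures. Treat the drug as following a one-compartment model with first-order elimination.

8700 mg

LD = Css × Vd = 31.3 × 278 = 8701 mg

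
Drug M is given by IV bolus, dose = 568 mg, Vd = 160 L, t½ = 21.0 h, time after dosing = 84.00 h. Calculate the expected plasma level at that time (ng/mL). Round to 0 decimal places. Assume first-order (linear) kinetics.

222 ng/mL

C₀ = Dose / Vd = 568.0 / 160 = 3.550 mg/L
k = ln2 / t½ = 0.693147 / 21.0 = 0.03301 h⁻¹
t / t½ = 84.00 / 21.0 = 4 half-lives
C = C₀ × (1/2)^4 = 3.550 × 0.06250 = 0.2219 mg/L
Convert: 0.2219 mg/L × 1000 = 221.9 ng/mL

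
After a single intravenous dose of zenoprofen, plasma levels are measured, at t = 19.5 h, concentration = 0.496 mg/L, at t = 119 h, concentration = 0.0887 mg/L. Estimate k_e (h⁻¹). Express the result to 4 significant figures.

k = ln(C₁/C₂) / (t₂ − t₁) = ln(0.496/0.0887) / (119 − 19.5)
  = 1.721 / 99.50 = 0.01730 h⁻¹

0.01730 h⁻¹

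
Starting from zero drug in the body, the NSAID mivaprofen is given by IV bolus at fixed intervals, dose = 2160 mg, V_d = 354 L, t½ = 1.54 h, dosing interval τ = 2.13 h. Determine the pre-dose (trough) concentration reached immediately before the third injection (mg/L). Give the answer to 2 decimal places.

3.24 mg/L

C₀ per dose = Dose / Vd = 2160 / 354 = 6.102 mg/L
k = ln2 / t½ = 0.693147 / 1.54 = 0.4501 h⁻¹
Fraction remaining after one interval: r = e^(−kτ) = e^(−0.4501 × 2.13) = 0.3834
Before dose 3, 2 doses have been given (aged 1τ, 2τ).
C_trough = C₀ × (r + r²) = 6.102 × (0.3834 + 0.1470) = 3.237 mg/L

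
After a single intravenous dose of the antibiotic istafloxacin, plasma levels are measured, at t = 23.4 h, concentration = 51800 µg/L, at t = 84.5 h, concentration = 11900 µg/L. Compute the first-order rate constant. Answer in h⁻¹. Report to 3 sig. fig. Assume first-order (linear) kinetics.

k = ln(C₁/C₂) / (t₂ − t₁) = ln(51800/11900) / (84.5 − 23.4)
  = 1.471 / 61.10 = 0.02408 h⁻¹

0.0241 h⁻¹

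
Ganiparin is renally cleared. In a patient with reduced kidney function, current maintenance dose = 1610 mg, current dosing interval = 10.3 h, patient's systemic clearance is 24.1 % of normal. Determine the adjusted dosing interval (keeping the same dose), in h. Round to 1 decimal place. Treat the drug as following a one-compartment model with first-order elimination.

To keep the same average steady-state level, dosing rate must scale with clearance.
CL ratio = 24.1 / 100 = 0.2410
New interval (same dose) = 10.3 / 0.2410 = 42.74 h

42.7 h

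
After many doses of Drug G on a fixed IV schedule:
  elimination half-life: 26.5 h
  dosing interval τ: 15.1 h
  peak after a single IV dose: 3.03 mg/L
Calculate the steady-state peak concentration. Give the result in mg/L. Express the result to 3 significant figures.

9.29 mg/L

k = ln2 / t½ = 0.693147 / 26.5 = 0.02616 h⁻¹
e^(−kτ) = e^(−0.02616 × 15.1) = 0.6737
Accumulation ratio R = 1 / (1 − e^(−kτ)) = 1 / (1 − 0.6737) = 3.065
Steady-state peak = C₀ × R = 3.03 × 3.065 = 9.287 mg/L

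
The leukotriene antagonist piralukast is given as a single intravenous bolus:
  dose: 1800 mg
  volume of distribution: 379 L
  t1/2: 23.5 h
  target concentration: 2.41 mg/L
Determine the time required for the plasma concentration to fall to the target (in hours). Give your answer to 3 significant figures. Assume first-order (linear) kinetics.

23.0 h

C₀ = Dose / Vd = 1800 / 379 = 4.749 mg/L
k = ln2 / t½ = 0.693147 / 23.5 = 0.02950 h⁻¹
t = ln(C₀ / C) / k = ln(4.749 / 2.41) / 0.02950
  = ln(1.971) / 0.02950 = 0.6785 / 0.02950 = 23.00 h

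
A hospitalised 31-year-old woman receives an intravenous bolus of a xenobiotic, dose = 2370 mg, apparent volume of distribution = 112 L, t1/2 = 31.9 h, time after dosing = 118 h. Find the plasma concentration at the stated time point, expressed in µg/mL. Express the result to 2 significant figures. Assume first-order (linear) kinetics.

C₀ = Dose / Vd = 2370 / 112 = 21.16 mg/L
k = ln2 / t½ = 0.693147 / 31.9 = 0.02173 h⁻¹
C = C₀ · e^(−k·t) = 21.16 × e^(−0.02173 × 118)
  = 21.16 × 0.07699 = 1.629 mg/L
(1.629 mg/L = 1.629 µg/mL)

1.6 µg/mL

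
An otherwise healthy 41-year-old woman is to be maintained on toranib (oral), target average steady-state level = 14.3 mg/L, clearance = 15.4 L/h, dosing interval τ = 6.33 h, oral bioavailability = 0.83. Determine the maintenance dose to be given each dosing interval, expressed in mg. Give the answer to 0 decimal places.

At steady state, F × (Dose/τ) = Css × CL.
Dose = Css × CL × τ / F = 14.3 × 15.40 × 6.33 / 0.83 = 1680 mg

1680 mg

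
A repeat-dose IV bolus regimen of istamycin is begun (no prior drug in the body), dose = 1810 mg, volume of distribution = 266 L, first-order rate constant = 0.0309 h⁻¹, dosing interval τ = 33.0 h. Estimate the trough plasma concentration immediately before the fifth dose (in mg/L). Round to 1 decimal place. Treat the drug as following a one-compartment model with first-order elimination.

C₀ per dose = Dose / Vd = 1810 / 266 = 6.805 mg/L
Fraction remaining after one interval: r = e^(−kτ) = e^(−0.03090 × 33.0) = 0.3607
Before dose 5, 4 doses have been given (aged 1τ, 2τ, 3τ, 4τ).
C_trough = C₀ × (r + r² + … + r^4) = C₀ × r(1−r^4)/(1−r)
        = 6.805 × 0.3607 × (1 − 0.01693) / (1 − 0.3607) = 3.774 mg/L

3.8 mg/L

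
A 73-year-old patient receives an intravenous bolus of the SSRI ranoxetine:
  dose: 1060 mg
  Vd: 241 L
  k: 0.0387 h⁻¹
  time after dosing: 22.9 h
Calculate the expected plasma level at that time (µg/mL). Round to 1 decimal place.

C₀ = Dose / Vd = 1060 / 241 = 4.398 mg/L
C = C₀ · e^(−k·t) = 4.398 × e^(−0.03870 × 22.9)
  = 4.398 × 0.4122 = 1.813 mg/L
(1.813 mg/L = 1.813 µg/mL)

1.8 µg/mL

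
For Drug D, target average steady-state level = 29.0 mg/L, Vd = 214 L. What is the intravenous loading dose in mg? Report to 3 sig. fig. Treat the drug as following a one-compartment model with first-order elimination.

6210 mg

LD = Css × Vd = 29.0 × 214 = 6206 mg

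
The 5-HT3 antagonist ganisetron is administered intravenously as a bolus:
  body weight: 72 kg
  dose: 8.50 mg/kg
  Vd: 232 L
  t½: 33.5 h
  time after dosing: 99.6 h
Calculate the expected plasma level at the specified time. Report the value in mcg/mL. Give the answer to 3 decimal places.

Total dose = 8.50 × 72 = 612.0 mg
C₀ = Dose / Vd = 612.0 / 232 = 2.638 mg/L
k = ln2 / t½ = 0.693147 / 33.5 = 0.02069 h⁻¹
C = C₀ · e^(−k·t) = 2.638 × e^(−0.02069 × 99.6)
  = 2.638 × 0.1274 = 0.3361 mg/L
(0.3361 mg/L = 0.3361 mcg/mL)

0.336 mcg/mL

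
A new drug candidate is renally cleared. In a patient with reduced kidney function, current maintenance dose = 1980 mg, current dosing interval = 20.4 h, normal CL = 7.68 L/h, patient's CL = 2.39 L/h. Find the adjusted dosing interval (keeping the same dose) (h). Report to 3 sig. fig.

65.6 h

To keep the same average steady-state level, dosing rate must scale with clearance.
CL ratio = 2.39 / 7.68 = 0.3112
New interval (same dose) = 20.4 / 0.3112 = 65.55 h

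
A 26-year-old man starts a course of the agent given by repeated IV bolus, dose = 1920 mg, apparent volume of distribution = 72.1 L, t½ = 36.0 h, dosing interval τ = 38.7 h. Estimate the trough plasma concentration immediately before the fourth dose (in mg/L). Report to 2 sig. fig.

21 mg/L

C₀ per dose = Dose / Vd = 1920 / 72.1 = 26.63 mg/L
k = ln2 / t½ = 0.693147 / 36.0 = 0.01925 h⁻¹
Fraction remaining after one interval: r = e^(−kτ) = e^(−0.01925 × 38.7) = 0.4747
Before dose 4, 3 doses have been given (aged 1τ, 2τ, 3τ).
C_trough = C₀ × (r + r² + … + r^3) = C₀ × r(1−r^3)/(1−r)
        = 26.63 × 0.4747 × (1 − 0.1070) / (1 − 0.4747) = 21.49 mg/L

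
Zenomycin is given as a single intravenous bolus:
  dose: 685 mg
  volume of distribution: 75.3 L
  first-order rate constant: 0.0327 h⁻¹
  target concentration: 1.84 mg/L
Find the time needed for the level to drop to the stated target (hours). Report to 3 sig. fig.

48.9 h

C₀ = Dose / Vd = 685.0 / 75.3 = 9.097 mg/L
t = ln(C₀ / C) / k = ln(9.097 / 1.84) / 0.03270
  = ln(4.944) / 0.03270 = 1.598 / 0.03270 = 48.87 h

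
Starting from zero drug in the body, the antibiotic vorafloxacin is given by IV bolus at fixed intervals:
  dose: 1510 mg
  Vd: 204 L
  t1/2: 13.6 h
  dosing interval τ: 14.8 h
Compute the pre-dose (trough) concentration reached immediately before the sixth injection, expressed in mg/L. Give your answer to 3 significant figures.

6.42 mg/L

C₀ per dose = Dose / Vd = 1510 / 204 = 7.402 mg/L
k = ln2 / t½ = 0.693147 / 13.6 = 0.05097 h⁻¹
Fraction remaining after one interval: r = e^(−kτ) = e^(−0.05097 × 14.8) = 0.4703
Before dose 6, 5 doses have been given (aged 1τ, 2τ, 3τ, 4τ, 5τ).
C_trough = C₀ × (r + r² + … + r^5) = C₀ × r(1−r^5)/(1−r)
        = 7.402 × 0.4703 × (1 − 0.02301) / (1 − 0.4703) = 6.421 mg/L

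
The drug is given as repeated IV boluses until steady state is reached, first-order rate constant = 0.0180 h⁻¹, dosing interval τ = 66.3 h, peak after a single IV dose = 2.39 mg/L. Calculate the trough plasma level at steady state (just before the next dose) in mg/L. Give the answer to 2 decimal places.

e^(−kτ) = e^(−0.01800 × 66.3) = 0.3032
Accumulation ratio R = 1 / (1 − e^(−kτ)) = 1 / (1 − 0.3032) = 1.435
Steady-state trough = C₀ × R × e^(−kτ) = 2.39 × 1.435 × 0.3032 = 1.040 mg/L

1.04 mg/L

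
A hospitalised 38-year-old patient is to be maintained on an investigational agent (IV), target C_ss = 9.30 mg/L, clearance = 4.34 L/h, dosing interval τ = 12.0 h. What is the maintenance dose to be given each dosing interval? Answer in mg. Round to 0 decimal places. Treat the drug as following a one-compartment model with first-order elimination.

At steady state, Dose/τ = Css × CL.
Dose = Css × CL × τ = 9.30 × 4.340 × 12.0 = 484.3 mg

484 mg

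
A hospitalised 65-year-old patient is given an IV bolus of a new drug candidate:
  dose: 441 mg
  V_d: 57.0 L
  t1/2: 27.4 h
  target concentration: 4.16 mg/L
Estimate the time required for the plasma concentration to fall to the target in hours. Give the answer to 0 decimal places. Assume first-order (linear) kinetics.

25 h

C₀ = Dose / Vd = 441.0 / 57.0 = 7.737 mg/L
k = ln2 / t½ = 0.693147 / 27.4 = 0.02530 h⁻¹
t = ln(C₀ / C) / k = ln(7.737 / 4.16) / 0.02530
  = ln(1.860) / 0.02530 = 0.6206 / 0.02530 = 24.53 h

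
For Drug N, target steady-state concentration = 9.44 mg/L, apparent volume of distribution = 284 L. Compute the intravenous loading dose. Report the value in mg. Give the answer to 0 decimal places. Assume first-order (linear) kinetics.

2681 mg

LD = Css × Vd = 9.44 × 284 = 2681 mg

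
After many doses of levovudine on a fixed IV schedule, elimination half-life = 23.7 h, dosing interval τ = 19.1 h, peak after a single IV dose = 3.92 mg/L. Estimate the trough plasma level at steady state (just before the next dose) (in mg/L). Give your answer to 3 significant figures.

5.24 mg/L

k = ln2 / t½ = 0.693147 / 23.7 = 0.02925 h⁻¹
e^(−kτ) = e^(−0.02925 × 19.1) = 0.5720
Accumulation ratio R = 1 / (1 − e^(−kτ)) = 1 / (1 − 0.5720) = 2.336
Steady-state trough = C₀ × R × e^(−kτ) = 3.92 × 2.336 × 0.5720 = 5.238 mg/L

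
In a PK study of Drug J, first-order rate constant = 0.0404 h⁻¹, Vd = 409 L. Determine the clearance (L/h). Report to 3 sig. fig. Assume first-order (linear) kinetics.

16.5 L/h

CL = k × Vd = 0.0404 × 409 = 16.52 L/h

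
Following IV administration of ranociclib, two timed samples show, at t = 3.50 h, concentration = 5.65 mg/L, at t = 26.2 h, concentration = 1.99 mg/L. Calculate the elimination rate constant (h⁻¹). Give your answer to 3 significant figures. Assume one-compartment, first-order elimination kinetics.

0.0460 h⁻¹

k = ln(C₁/C₂) / (t₂ − t₁) = ln(5.65/1.99) / (26.2 − 3.50)
  = 1.044 / 22.70 = 0.04599 h⁻¹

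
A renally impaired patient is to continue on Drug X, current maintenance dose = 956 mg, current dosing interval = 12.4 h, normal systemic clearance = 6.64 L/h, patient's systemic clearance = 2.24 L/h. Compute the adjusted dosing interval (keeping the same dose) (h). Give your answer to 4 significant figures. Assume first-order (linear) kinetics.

36.76 h

To keep the same average steady-state level, dosing rate must scale with clearance.
CL ratio = 2.24 / 6.64 = 0.3373
New interval (same dose) = 12.4 / 0.3373 = 36.76 h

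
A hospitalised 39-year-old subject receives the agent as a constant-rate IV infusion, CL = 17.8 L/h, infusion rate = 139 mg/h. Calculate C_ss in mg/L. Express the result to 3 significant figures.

At steady state Css = R₀ / CL = 139 / 17.80 = 7.809 mg/L

7.81 mg/L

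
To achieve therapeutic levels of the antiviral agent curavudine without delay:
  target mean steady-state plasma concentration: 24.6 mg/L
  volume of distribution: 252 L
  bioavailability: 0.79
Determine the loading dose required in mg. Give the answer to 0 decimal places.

7847 mg

LD = Css × Vd / F = 24.6 × 252 / 0.79 = 7847 mg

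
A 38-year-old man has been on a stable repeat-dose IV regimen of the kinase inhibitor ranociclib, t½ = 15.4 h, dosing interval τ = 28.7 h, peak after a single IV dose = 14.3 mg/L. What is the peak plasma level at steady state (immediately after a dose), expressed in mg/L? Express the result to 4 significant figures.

19.72 mg/L

k = ln2 / t½ = 0.693147 / 15.4 = 0.04501 h⁻¹
e^(−kτ) = e^(−0.04501 × 28.7) = 0.2748
Accumulation ratio R = 1 / (1 − e^(−kτ)) = 1 / (1 − 0.2748) = 1.379
Steady-state peak = C₀ × R = 14.3 × 1.379 = 19.72 mg/L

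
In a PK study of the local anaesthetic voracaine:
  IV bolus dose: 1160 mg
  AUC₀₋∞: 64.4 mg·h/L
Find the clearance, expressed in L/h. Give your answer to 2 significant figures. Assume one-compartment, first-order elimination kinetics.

18 L/h

CL = Dose / AUC = 1160 / 64.4 = 18.01 L/h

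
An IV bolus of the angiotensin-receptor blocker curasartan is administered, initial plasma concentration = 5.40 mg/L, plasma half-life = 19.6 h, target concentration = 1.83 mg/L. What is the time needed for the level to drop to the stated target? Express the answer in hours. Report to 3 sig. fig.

30.6 h

k = ln2 / t½ = 0.693147 / 19.6 = 0.03536 h⁻¹
t = ln(C₀ / C) / k = ln(5.400 / 1.83) / 0.03536
  = ln(2.951) / 0.03536 = 1.082 / 0.03536 = 30.60 h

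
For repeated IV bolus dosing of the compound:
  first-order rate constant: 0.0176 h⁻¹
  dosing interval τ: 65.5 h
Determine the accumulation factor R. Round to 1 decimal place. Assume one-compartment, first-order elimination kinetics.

e^(−kτ) = e^(−0.01760 × 65.5) = 0.3158
Accumulation ratio R = 1 / (1 − e^(−kτ)) = 1 / (1 − 0.3158) = 1.462

1.5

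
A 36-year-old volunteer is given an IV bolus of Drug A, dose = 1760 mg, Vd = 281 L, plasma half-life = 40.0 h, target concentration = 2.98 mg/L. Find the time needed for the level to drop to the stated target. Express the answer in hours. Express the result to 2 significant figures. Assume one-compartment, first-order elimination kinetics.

43 h

C₀ = Dose / Vd = 1760 / 281 = 6.263 mg/L
k = ln2 / t½ = 0.693147 / 40.0 = 0.01733 h⁻¹
t = ln(C₀ / C) / k = ln(6.263 / 2.98) / 0.01733
  = ln(2.102) / 0.01733 = 0.7429 / 0.01733 = 42.87 h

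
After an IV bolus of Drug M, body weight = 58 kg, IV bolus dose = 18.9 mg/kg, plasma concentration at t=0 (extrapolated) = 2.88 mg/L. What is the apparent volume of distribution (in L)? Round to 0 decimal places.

Dose = 18.9 × 58 = 1096 mg
Vd = Dose / C₀ = 1096 / 2.88 = 380.6 L

381 L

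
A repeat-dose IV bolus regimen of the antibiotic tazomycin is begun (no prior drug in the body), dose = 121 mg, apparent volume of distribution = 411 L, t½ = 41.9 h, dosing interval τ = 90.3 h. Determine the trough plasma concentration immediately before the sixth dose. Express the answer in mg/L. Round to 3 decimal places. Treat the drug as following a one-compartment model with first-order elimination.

C₀ per dose = Dose / Vd = 121 / 411 = 0.2944 mg/L
k = ln2 / t½ = 0.693147 / 41.9 = 0.01654 h⁻¹
Fraction remaining after one interval: r = e^(−kτ) = e^(−0.01654 × 90.3) = 0.2246
Before dose 6, 5 doses have been given (aged 1τ, 2τ, 3τ, 4τ, 5τ).
C_trough = C₀ × (r + r² + … + r^5) = C₀ × r(1−r^5)/(1−r)
        = 0.2944 × 0.2246 × (1 − 0.0005715) / (1 − 0.2246) = 0.08523 mg/L

0.085 mg/L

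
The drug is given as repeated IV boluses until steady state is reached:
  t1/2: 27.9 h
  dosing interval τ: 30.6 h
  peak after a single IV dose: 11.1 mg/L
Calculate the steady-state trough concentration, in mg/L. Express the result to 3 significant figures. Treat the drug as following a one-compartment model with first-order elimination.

9.75 mg/L

k = ln2 / t½ = 0.693147 / 27.9 = 0.02484 h⁻¹
e^(−kτ) = e^(−0.02484 × 30.6) = 0.4676
Accumulation ratio R = 1 / (1 − e^(−kτ)) = 1 / (1 − 0.4676) = 1.878
Steady-state trough = C₀ × R × e^(−kτ) = 11.1 × 1.878 × 0.4676 = 9.747 mg/L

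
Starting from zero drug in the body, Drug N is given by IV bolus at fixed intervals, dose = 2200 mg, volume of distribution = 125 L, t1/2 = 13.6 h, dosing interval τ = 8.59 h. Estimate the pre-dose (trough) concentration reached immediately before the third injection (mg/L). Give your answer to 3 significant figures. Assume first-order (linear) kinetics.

C₀ per dose = Dose / Vd = 2200 / 125 = 17.60 mg/L
k = ln2 / t½ = 0.693147 / 13.6 = 0.05097 h⁻¹
Fraction remaining after one interval: r = e^(−kτ) = e^(−0.05097 × 8.59) = 0.6454
Before dose 3, 2 doses have been given (aged 1τ, 2τ).
C_trough = C₀ × (r + r²) = 17.60 × (0.6454 + 0.4165) = 18.69 mg/L

18.7 mg/L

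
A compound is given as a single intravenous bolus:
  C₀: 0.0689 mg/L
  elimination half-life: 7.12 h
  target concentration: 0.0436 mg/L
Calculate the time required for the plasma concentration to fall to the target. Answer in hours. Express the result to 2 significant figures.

k = ln2 / t½ = 0.693147 / 7.12 = 0.09735 h⁻¹
t = ln(C₀ / C) / k = ln(0.06890 / 0.0436) / 0.09735
  = ln(1.580) / 0.09735 = 0.4574 / 0.09735 = 4.699 h

4.7 h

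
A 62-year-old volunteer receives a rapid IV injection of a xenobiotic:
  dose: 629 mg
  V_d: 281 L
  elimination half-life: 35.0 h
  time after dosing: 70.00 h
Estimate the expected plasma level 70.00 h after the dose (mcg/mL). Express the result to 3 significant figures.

C₀ = Dose / Vd = 629.0 / 281 = 2.238 mg/L
k = ln2 / t½ = 0.693147 / 35.0 = 0.01980 h⁻¹
t / t½ = 70.00 / 35.0 = 2 half-lives
C = C₀ × (1/2)^2 = 2.238 × 0.2500 = 0.5595 mg/L
(0.5595 mg/L = 0.5595 mcg/mL)

0.560 mcg/mL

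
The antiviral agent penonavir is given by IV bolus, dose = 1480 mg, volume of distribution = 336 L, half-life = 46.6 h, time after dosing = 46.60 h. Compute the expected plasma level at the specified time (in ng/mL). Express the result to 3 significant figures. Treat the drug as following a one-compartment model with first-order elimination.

2200 ng/mL

C₀ = Dose / Vd = 1480 / 336 = 4.405 mg/L
k = ln2 / t½ = 0.693147 / 46.6 = 0.01487 h⁻¹
t / t½ = 46.60 / 46.6 = 1 half-lives
C = C₀ × (1/2)^1 = 4.405 × 0.5000 = 2.203 mg/L
Convert: 2.203 mg/L × 1000 = 2203 ng/mL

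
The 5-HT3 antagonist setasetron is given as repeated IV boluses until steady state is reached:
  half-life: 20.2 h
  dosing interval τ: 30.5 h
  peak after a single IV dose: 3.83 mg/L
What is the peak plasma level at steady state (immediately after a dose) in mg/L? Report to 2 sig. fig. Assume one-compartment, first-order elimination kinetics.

5.9 mg/L

k = ln2 / t½ = 0.693147 / 20.2 = 0.03431 h⁻¹
e^(−kτ) = e^(−0.03431 × 30.5) = 0.3512
Accumulation ratio R = 1 / (1 − e^(−kτ)) = 1 / (1 − 0.3512) = 1.541
Steady-state peak = C₀ × R = 3.83 × 1.541 = 5.902 mg/L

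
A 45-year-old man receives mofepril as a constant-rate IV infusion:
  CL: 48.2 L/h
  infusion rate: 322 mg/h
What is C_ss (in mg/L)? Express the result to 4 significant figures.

At steady state Css = R₀ / CL = 322 / 48.20 = 6.680 mg/L

6.680 mg/L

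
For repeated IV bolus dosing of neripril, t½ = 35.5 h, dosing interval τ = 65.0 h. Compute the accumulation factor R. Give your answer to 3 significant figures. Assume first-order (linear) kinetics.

k = ln2 / t½ = 0.693147 / 35.5 = 0.01953 h⁻¹
e^(−kτ) = e^(−0.01953 × 65.0) = 0.2810
Accumulation ratio R = 1 / (1 − e^(−kτ)) = 1 / (1 − 0.2810) = 1.391

1.39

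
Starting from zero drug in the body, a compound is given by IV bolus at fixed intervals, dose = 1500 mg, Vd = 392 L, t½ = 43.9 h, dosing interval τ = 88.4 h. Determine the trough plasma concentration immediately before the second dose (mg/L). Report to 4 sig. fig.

0.9476 mg/L

C₀ per dose = Dose / Vd = 1500 / 392 = 3.827 mg/L
k = ln2 / t½ = 0.693147 / 43.9 = 0.01579 h⁻¹
Fraction remaining after one interval: r = e^(−kτ) = e^(−0.01579 × 88.4) = 0.2476
Before dose 2, 1 dose has been given (aged 1τ).
C_trough = C₀ × r = 3.827 × 0.2476 = 0.9476 mg/L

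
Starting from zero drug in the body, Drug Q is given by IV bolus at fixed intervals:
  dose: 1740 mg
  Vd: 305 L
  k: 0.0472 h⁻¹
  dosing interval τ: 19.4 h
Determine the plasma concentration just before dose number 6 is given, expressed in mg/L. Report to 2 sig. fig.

3.8 mg/L

C₀ per dose = Dose / Vd = 1740 / 305 = 5.705 mg/L
Fraction remaining after one interval: r = e^(−kτ) = e^(−0.04720 × 19.4) = 0.4002
Before dose 6, 5 doses have been given (aged 1τ, 2τ, 3τ, 4τ, 5τ).
C_trough = C₀ × (r + r² + … + r^5) = C₀ × r(1−r^5)/(1−r)
        = 5.705 × 0.4002 × (1 − 0.01027) / (1 − 0.4002) = 3.767 mg/L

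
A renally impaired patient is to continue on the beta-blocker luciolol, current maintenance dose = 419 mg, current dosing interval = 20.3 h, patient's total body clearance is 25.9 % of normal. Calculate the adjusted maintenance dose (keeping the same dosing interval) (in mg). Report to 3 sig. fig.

109 mg

To keep the same average steady-state level, dosing rate must scale with clearance.
CL ratio = 25.9 / 100 = 0.2590
New dose (same interval) = 419 × 0.2590 = 108.5 mg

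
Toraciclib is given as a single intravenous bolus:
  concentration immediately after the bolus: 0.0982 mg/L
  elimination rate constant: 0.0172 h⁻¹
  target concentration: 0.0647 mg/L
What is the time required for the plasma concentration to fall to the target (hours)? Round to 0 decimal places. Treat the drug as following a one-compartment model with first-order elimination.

24 h

t = ln(C₀ / C) / k = ln(0.09820 / 0.0647) / 0.01720
  = ln(1.518) / 0.01720 = 0.4174 / 0.01720 = 24.27 h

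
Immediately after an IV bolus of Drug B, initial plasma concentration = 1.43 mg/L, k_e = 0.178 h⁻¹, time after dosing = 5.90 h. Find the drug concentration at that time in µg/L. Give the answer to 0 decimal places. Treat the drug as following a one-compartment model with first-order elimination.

500 µg/L

C = C₀ · e^(−k·t) = 1.430 × e^(−0.1780 × 5.90)
  = 1.430 × 0.3499 = 0.5004 mg/L
Convert: 0.5004 mg/L × 1000 = 500.4 µg/L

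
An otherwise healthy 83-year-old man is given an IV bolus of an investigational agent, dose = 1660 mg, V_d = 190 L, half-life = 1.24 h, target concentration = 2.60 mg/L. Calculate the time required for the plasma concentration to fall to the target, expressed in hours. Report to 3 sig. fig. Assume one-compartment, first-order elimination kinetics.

2.17 h

C₀ = Dose / Vd = 1660 / 190 = 8.737 mg/L
k = ln2 / t½ = 0.693147 / 1.24 = 0.5590 h⁻¹
t = ln(C₀ / C) / k = ln(8.737 / 2.60) / 0.5590
  = ln(3.360) / 0.5590 = 1.212 / 0.5590 = 2.168 h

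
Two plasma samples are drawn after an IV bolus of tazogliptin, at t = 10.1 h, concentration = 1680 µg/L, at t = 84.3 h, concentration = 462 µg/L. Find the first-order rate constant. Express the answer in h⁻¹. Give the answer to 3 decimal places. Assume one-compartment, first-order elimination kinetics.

0.017 h⁻¹

k = ln(C₁/C₂) / (t₂ − t₁) = ln(1680/462) / (84.3 − 10.1)
  = 1.291 / 74.20 = 0.01740 h⁻¹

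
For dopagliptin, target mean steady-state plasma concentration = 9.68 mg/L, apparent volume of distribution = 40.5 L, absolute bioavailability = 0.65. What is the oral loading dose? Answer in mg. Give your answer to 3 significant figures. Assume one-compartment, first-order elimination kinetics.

LD = Css × Vd / F = 9.68 × 40.5 / 0.65 = 603.1 mg

603 mg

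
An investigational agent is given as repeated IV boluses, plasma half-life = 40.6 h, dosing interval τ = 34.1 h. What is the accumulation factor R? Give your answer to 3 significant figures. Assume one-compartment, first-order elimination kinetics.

2.27

k = ln2 / t½ = 0.693147 / 40.6 = 0.01707 h⁻¹
e^(−kτ) = e^(−0.01707 × 34.1) = 0.5587
Accumulation ratio R = 1 / (1 − e^(−kτ)) = 1 / (1 − 0.5587) = 2.266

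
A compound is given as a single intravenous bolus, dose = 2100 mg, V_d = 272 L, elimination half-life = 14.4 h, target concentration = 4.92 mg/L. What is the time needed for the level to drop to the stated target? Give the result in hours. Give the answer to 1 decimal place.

9.4 h

C₀ = Dose / Vd = 2100 / 272 = 7.721 mg/L
k = ln2 / t½ = 0.693147 / 14.4 = 0.04814 h⁻¹
t = ln(C₀ / C) / k = ln(7.721 / 4.92) / 0.04814
  = ln(1.569) / 0.04814 = 0.4504 / 0.04814 = 9.356 h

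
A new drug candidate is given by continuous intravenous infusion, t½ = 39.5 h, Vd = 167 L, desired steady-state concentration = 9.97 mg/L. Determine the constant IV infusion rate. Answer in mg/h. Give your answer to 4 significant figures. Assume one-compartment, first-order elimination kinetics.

29.22 mg/h

k = ln2 / t½ = 0.693147 / 39.5 = 0.01755 h⁻¹
CL = k × Vd = 0.01755 × 167 = 2.931 L/h
At steady state, infusion rate R₀ = Css × CL = 9.97 × 2.931 = 29.22 mg/h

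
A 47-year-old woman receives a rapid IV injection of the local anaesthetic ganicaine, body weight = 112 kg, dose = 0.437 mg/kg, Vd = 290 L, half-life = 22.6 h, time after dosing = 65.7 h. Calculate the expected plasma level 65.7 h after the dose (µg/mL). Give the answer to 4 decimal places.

0.0225 µg/mL

Total dose = 0.437 × 112 = 48.94 mg
C₀ = Dose / Vd = 48.94 / 290 = 0.1688 mg/L
k = ln2 / t½ = 0.693147 / 22.6 = 0.03067 h⁻¹
C = C₀ · e^(−k·t) = 0.1688 × e^(−0.03067 × 65.7)
  = 0.1688 × 0.1333 = 0.02250 mg/L
(0.02250 mg/L = 0.02250 µg/mL)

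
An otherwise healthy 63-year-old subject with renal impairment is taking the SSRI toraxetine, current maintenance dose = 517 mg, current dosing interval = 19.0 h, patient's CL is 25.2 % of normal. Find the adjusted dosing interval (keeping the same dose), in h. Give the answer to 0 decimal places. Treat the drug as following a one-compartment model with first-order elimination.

75 h

To keep the same average steady-state level, dosing rate must scale with clearance.
CL ratio = 25.2 / 100 = 0.2520
New interval (same dose) = 19.0 / 0.2520 = 75.40 h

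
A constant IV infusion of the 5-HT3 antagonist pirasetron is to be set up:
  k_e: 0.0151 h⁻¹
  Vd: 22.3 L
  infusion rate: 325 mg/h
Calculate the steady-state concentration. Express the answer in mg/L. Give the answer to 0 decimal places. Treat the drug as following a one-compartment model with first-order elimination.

CL = k × Vd = 0.01510 × 22.3 = 0.3367 L/h
At steady state Css = R₀ / CL = 325 / 0.3367 = 965.3 mg/L

965 mg/L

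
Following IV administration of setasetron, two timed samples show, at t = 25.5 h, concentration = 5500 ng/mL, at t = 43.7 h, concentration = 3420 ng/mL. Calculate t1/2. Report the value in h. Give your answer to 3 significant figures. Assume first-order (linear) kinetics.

26.6 h

k = ln(C₁/C₂) / (t₂ − t₁) = ln(5500/3420) / (43.7 − 25.5)
  = 0.4751 / 18.20 = 0.02610 h⁻¹
t½ = ln2 / k = 0.693147 / 0.02610 = 26.56 h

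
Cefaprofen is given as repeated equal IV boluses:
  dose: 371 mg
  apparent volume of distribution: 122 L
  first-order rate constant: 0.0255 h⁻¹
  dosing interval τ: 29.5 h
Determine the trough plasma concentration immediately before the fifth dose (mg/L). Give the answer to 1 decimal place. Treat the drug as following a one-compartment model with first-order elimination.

C₀ per dose = Dose / Vd = 371 / 122 = 3.041 mg/L
Fraction remaining after one interval: r = e^(−kτ) = e^(−0.02550 × 29.5) = 0.4713
Before dose 5, 4 doses have been given (aged 1τ, 2τ, 3τ, 4τ).
C_trough = C₀ × (r + r² + … + r^4) = C₀ × r(1−r^4)/(1−r)
        = 3.041 × 0.4713 × (1 − 0.04934) / (1 − 0.4713) = 2.577 mg/L

2.6 mg/L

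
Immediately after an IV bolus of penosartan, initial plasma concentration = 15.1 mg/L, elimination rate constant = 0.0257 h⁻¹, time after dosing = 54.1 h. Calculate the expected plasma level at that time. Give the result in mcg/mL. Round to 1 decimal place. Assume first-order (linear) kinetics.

C = C₀ · e^(−k·t) = 15.10 × e^(−0.02570 × 54.1)
  = 15.10 × 0.2490 = 3.760 mg/L
(3.760 mg/L = 3.760 mcg/mL)

3.8 mcg/mL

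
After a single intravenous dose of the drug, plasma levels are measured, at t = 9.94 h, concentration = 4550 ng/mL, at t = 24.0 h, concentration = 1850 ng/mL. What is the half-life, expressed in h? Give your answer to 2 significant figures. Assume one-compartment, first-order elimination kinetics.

k = ln(C₁/C₂) / (t₂ − t₁) = ln(4550/1850) / (24.0 − 9.94)
  = 0.8999 / 14.06 = 0.06400 h⁻¹
t½ = ln2 / k = 0.693147 / 0.06400 = 10.83 h

11 h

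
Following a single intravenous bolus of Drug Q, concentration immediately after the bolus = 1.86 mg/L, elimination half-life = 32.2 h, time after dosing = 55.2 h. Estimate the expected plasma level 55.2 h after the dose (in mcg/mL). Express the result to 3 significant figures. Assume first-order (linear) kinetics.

k = ln2 / t½ = 0.693147 / 32.2 = 0.02153 h⁻¹
C = C₀ · e^(−k·t) = 1.860 × e^(−0.02153 × 55.2)
  = 1.860 × 0.3047 = 0.5667 mg/L
(0.5667 mg/L = 0.5667 mcg/mL)

0.567 mcg/mL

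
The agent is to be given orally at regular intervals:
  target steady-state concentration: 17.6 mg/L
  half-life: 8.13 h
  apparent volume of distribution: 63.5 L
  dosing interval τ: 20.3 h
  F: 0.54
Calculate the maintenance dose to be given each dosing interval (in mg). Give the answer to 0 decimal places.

k = ln2 / t½ = 0.693147 / 8.13 = 0.08526 h⁻¹
CL = k × Vd = 0.08526 × 63.5 = 5.414 L/h
At steady state, F × (Dose/τ) = Css × CL.
Dose = Css × CL × τ / F = 17.6 × 5.414 × 20.3 / 0.54 = 3582 mg

3582 mg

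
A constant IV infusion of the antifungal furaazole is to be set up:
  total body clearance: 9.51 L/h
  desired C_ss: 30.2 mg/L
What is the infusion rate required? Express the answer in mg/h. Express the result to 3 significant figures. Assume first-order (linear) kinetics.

At steady state, infusion rate R₀ = Css × CL = 30.2 × 9.510 = 287.2 mg/h

287 mg/h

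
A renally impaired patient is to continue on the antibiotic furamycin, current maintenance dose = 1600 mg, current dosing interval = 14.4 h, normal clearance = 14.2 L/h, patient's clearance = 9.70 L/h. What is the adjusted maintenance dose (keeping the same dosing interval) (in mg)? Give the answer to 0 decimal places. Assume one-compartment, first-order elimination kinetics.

To keep the same average steady-state level, dosing rate must scale with clearance.
CL ratio = 9.70 / 14.2 = 0.6831
New dose (same interval) = 1600 × 0.6831 = 1093 mg

1093 mg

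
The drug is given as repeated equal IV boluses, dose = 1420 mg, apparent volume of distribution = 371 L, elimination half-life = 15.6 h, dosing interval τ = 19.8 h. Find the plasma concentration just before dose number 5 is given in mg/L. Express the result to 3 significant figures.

C₀ per dose = Dose / Vd = 1420 / 371 = 3.827 mg/L
k = ln2 / t½ = 0.693147 / 15.6 = 0.04443 h⁻¹
Fraction remaining after one interval: r = e^(−kτ) = e^(−0.04443 × 19.8) = 0.4149
Before dose 5, 4 doses have been given (aged 1τ, 2τ, 3τ, 4τ).
C_trough = C₀ × (r + r² + … + r^4) = C₀ × r(1−r^4)/(1−r)
        = 3.827 × 0.4149 × (1 − 0.02963) / (1 − 0.4149) = 2.633 mg/L

2.63 mg/L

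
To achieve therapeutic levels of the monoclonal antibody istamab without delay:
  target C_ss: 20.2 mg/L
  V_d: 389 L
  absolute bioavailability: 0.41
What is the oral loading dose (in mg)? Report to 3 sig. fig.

LD = Css × Vd / F = 20.2 × 389 / 0.41 = 19170 mg

19200 mg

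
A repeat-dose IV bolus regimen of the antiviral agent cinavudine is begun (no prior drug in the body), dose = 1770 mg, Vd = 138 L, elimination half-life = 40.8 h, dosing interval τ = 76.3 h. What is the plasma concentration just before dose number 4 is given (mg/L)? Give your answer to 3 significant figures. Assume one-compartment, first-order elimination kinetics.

4.73 mg/L

C₀ per dose = Dose / Vd = 1770 / 138 = 12.83 mg/L
k = ln2 / t½ = 0.693147 / 40.8 = 0.01699 h⁻¹
Fraction remaining after one interval: r = e^(−kτ) = e^(−0.01699 × 76.3) = 0.2735
Before dose 4, 3 doses have been given (aged 1τ, 2τ, 3τ).
C_trough = C₀ × (r + r² + … + r^3) = C₀ × r(1−r^3)/(1−r)
        = 12.83 × 0.2735 × (1 − 0.02046) / (1 − 0.2735) = 4.731 mg/L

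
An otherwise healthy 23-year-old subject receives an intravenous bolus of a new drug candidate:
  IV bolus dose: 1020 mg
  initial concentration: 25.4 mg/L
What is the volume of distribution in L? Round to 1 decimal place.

Vd = Dose / C₀ = 1020 / 25.4 = 40.16 L

40.2 L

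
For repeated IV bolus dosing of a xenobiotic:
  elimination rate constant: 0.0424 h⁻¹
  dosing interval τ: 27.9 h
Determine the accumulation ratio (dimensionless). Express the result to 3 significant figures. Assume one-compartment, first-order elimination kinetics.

e^(−kτ) = e^(−0.04240 × 27.9) = 0.3064
Accumulation ratio R = 1 / (1 − e^(−kτ)) = 1 / (1 − 0.3064) = 1.442

1.44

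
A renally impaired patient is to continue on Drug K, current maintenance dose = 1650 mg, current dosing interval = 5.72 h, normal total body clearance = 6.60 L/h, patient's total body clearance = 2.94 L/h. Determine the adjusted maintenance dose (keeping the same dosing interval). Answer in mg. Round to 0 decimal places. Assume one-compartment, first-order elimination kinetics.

To keep the same average steady-state level, dosing rate must scale with clearance.
CL ratio = 2.94 / 6.60 = 0.4455
New dose (same interval) = 1650 × 0.4455 = 735.1 mg

735 mg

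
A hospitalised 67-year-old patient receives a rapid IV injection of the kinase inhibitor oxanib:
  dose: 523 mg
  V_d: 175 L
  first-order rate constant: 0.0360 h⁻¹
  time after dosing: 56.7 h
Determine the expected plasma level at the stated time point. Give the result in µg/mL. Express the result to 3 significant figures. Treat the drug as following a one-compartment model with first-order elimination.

C₀ = Dose / Vd = 523.0 / 175 = 2.989 mg/L
C = C₀ · e^(−k·t) = 2.989 × e^(−0.03600 × 56.7)
  = 2.989 × 0.1299 = 0.3883 mg/L
(0.3883 mg/L = 0.3883 µg/mL)

0.388 µg/mL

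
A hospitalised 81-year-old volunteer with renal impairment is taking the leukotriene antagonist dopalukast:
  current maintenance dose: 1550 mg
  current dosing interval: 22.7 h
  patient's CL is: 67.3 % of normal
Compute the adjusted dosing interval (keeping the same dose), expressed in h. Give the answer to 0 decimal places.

34 h

To keep the same average steady-state level, dosing rate must scale with clearance.
CL ratio = 67.3 / 100 = 0.6730
New interval (same dose) = 22.7 / 0.6730 = 33.73 h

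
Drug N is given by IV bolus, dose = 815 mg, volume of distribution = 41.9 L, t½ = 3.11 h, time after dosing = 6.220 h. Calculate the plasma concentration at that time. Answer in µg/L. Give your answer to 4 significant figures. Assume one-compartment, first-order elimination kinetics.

C₀ = Dose / Vd = 815.0 / 41.9 = 19.45 mg/L
k = ln2 / t½ = 0.693147 / 3.11 = 0.2229 h⁻¹
t / t½ = 6.220 / 3.11 = 2 half-lives
C = C₀ × (1/2)^2 = 19.45 × 0.2500 = 4.863 mg/L
Convert: 4.863 mg/L × 1000 = 4863 µg/L

4863 µg/L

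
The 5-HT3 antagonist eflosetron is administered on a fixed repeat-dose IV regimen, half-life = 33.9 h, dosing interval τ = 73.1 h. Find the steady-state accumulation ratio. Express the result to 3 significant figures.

1.29

k = ln2 / t½ = 0.693147 / 33.9 = 0.02045 h⁻¹
e^(−kτ) = e^(−0.02045 × 73.1) = 0.2243
Accumulation ratio R = 1 / (1 − e^(−kτ)) = 1 / (1 − 0.2243) = 1.289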